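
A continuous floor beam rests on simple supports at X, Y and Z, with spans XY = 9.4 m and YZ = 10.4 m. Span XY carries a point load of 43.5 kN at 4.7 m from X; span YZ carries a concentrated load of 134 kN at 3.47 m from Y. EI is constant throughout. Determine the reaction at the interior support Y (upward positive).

R_Y = 145.9 kN

Release continuity at Y by inserting a hinge; the redundant is the internal moment M_Y. The primary structure is two simply-supported spans XY and YZ.
Rotations at Y on the released spans (each span's end-slope, ×1/EI):
  span XY: point load 43.5 at a = 4.7: Pab(L + a)/(6LEI) = 240.2/EI
  span YZ: point load 134 at a = 3.47: Pab(L + b)/(6LEI) = 894.9/EI
  relative rotation θ_0 = (240.2 + 894.9)/EI = 1135/EI
A unit hogging moment at Y produces rotation L₁/(3EI) + L₂/(3EI) = 6.6/EI.
Slope continuity at Y: θ_0 = M_Y·6.6/EI, so M_Y = 1135/6.6 = 172 kN·m (hogging).
Span XY, ΣM about X with M_Y applied at Y: R_Y^{XY}·9.4 = 204.4 + 172, so R_Y^{XY} = 40.05 kN and R_X = 43.5 − 40.05 = 3.453 kN.
Span YZ, ΣM about Z: R_Y^{YZ}·10.4 = 928.6 + 172, so R_Y^{YZ} = 105.8 kN and R_Z = 134 − 105.8 = 28.17 kN.
R_Y = 40.05 + 105.8 = 145.9 kN.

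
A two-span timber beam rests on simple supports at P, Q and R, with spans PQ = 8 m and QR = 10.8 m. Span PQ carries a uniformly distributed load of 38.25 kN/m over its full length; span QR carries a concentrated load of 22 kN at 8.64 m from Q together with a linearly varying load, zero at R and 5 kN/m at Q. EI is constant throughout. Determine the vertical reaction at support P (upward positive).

R_P = 132.3 kN

Insert a hinge at Q; M_Q is the redundant, and each span becomes simply supported.
End slopes at the hinge Q, treating each span as simply supported:
  span PQ: UDL 38.25: wL³/(24EI) = 816/EI
  span QR: point load 22 at a = 8.64: Pab(L + b)/(6LEI) = 82.11/EI
  span QR: triangular load, peak 5: w₀L³/(45EI) = 140/EI
  relative rotation θ_0 = (816 + 222.1)/EI = 1038/EI
A unit hogging moment at Q produces rotation L₁/(3EI) + L₂/(3EI) = 6.267/EI.
Compatibility: M_Q·(L₁+L₂)/(3EI) = θ_0, giving M_Q = 165.7 kN·m (hogging).
Span PQ, ΣM about P with M_Q applied at Q: R_Q^{PQ}·8 = 1224 + 165.7, so R_Q^{PQ} = 173.7 kN and R_P = 306 − 173.7 = 132.3 kN.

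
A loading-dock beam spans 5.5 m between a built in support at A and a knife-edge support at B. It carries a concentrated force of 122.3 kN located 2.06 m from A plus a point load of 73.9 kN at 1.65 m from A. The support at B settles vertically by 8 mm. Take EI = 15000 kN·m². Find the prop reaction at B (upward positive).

Choose R_B as the redundant. The primary structure is the cantilever fixed at A.
Deflection at B on the released cantilever, summing each load's contribution:
  point load 122.3 at a = 2.06: Pa²(3L − a)/(6EI) = 1249/EI
  point load 73.9 at a = 1.65: Pa²(3L − a)/(6EI) = 498/EI
  δ_0 = 1747/EI
Tip deflection under a unit load at B: L³/(3EI) = 55.46/EI.
With EI = 15000 kN·m²: δ_0 = 0.11647 m and δ_{BB} = 0.003697 m/kN.
Compatibility — the beam at B must follow the support down by 0.008 m: δ_0 − R_B·δ_{BB} = 0.008, so R_B = (0.11647 − 0.008)/0.003697 = 29.34 kN.

R_B = 29.34 kN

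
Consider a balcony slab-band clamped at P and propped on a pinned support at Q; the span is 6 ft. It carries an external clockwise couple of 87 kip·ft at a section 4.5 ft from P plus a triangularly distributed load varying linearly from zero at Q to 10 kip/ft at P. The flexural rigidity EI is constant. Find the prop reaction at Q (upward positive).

R_Q = 26.39 kip

Choose R_Q as the redundant. The primary structure is the cantilever fixed at P.
Downward deflection at the released point Q due to the loads:
  clockwise couple 87 at a = 4.5: M₀a(2L − a)/(2EI) = 1468/EI
  triangular load, peak 10 at the fixed end: w₀L⁴/(30EI) = 432/EI
  δ_0 = 1900/EI
Flexibility coefficient — unit upward force at Q: δ_{QQ} = L³/(3EI) = 72/EI.
The prop prevents deflection at Q: R_Q = δ_0/δ_{QQ} = 1900/72 = 26.39 kip.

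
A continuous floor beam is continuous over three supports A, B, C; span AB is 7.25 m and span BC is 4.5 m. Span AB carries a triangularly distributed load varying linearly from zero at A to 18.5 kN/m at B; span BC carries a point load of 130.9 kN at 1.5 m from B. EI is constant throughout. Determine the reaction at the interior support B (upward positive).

Release continuity at B by inserting a hinge; the redundant is the internal moment M_B. The primary structure is two simply-supported spans AB and BC.
End slopes at the hinge B, treating each span as simply supported:
  span AB: triangular load, peak 18.5: w₀L³/(45EI) = 156.7/EI
  span BC: point load 130.9 at a = 1.5: Pab(L + b)/(6LEI) = 163.6/EI
  relative rotation θ_0 = (156.7 + 163.6)/EI = 320.3/EI
A unit hogging moment at B produces rotation L₁/(3EI) + L₂/(3EI) = 3.917/EI.
Compatibility: M_B·(L₁+L₂)/(3EI) = θ_0, giving M_B = 81.78 kN·m (hogging).
Span AB, ΣM about A with M_B applied at B: R_B^{AB}·7.25 = 324.1 + 81.78, so R_B^{AB} = 55.99 kN and R_A = 67.06 − 55.99 = 11.07 kN.
Span BC, ΣM about C: R_B^{BC}·4.5 = 392.7 + 81.78, so R_B^{BC} = 105.4 kN and R_C = 130.9 − 105.4 = 25.46 kN.
R_B = 55.99 + 105.4 = 161.4 kN.

R_B = 161.4 kN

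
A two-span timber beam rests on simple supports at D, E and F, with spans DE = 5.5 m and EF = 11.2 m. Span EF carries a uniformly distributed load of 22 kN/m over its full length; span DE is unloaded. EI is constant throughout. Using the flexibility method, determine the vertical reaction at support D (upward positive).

Release continuity at E by inserting a hinge; the redundant is the internal moment M_E. The primary structure is two simply-supported spans DE and EF.
Rotations at E on the released spans (each span's end-slope, ×1/EI):
  span EF: UDL 22: wL³/(24EI) = 1288/EI
  relative rotation θ_0 = (0 + 1288)/EI = 1288/EI
A unit hogging moment at E produces rotation L₁/(3EI) + L₂/(3EI) = 5.567/EI.
Slope continuity at E: θ_0 = M_E·5.567/EI, so M_E = 1288/5.567 = 231.4 kN·m (hogging).
Span DE, ΣM about D with M_E applied at E: R_E^{DE}·5.5 = 0 + 231.4, so R_E^{DE} = 42.06 kN and R_D = 0 − 42.06 = -42.06 kN.

R_D = -42.06 kN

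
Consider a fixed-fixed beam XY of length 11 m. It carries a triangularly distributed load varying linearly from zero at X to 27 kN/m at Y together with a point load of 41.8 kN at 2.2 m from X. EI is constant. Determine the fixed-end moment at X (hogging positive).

M_X = 167.8 kN·m

Release both end moments; the primary structure is a simply-supported span XY with redundants M_X and M_Y.
Simple-span end rotations at X and Y under the given loads:
  at X: triangular load, peak 27: 7w₀L³/(360EI) = 698.8/EI
  at Y: triangular load, peak 27: w₀L³/(45EI) = 798.6/EI
  at X: point load 41.8 at a = 2.2: Pab(L + b)/(6LEI) = 242.8/EI
  at Y: point load 41.8 at a = 2.2: Pab(L + a)/(6LEI) = 161.8/EI
  θ_X0 = 941.5/EI,  θ_Y0 = 960.4/EI
Flexibility coefficients: a unit moment at one end gives L/(3EI) there and L/(6EI) at the far end, so f₁₁ = f₂₂ = 3.667/EI and f₁₂ = f₂₁ = 1.833/EI.
Compatibility — zero rotation at each built-in end:
  3.667 M_X + 1.833 M_Y = 941.5
  1.833 M_X + 3.667 M_Y = 960.4
Solving the pair gives M_X = 167.8 kN·m and M_Y = 178.1 kN·m (hogging).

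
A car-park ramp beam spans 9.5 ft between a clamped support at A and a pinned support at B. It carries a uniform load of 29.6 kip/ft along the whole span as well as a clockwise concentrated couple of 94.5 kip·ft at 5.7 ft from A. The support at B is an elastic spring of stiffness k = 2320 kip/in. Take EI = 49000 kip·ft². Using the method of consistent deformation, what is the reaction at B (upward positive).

R_B = 117.3 kip

Choose R_B as the redundant. The primary structure is the cantilever fixed at A.
Deflection at B on the released cantilever, summing each load's contribution:
  UDL 29.6: wL⁴/(8EI) = 30137/EI
  clockwise couple 94.5 at a = 5.7: M₀a(2L − a)/(2EI) = 3582/EI
  δ_0 = 33719/EI
Tip deflection under a unit load at B: L³/(3EI) = 285.8/EI.
With EI = 49000 kip·ft²: δ_0 = 0.68814 ft and δ_{BB} = 0.005832 ft/kip.
Compatibility — the spring shortens by R_B/k under the reaction it provides: δ_0 − R_B·δ_{BB} = R_B/k. With 1/k = 1/(2320×12) ft/kip = 0.000036 ft/kip, R_B = δ_0 / (δ_{BB} + 1/k) = 0.68814 / (0.005832 + 0.000036) = 117.3 kip.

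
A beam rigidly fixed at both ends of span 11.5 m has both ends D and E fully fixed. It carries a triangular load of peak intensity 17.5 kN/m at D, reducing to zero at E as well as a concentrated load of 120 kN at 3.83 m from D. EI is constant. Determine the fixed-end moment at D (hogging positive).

Release both end moments; the primary structure is a simply-supported span DE with redundants M_D and M_E.
Simple-span end rotations at D and E under the given loads:
  at D: triangular load, peak 17.5: w₀L³/(45EI) = 591.5/EI
  at E: triangular load, peak 17.5: 7w₀L³/(360EI) = 517.5/EI
  at D: point load 120 at a = 3.83: Pab(L + b)/(6LEI) = 979.4/EI
  at E: point load 120 at a = 3.83: Pab(L + a)/(6LEI) = 783.2/EI
  θ_D0 = 1571/EI,  θ_E0 = 1301/EI
Flexibility coefficients: a unit moment at one end gives L/(3EI) there and L/(6EI) at the far end, so f₁₁ = f₂₂ = 3.833/EI and f₁₂ = f₂₁ = 1.917/EI.
Compatibility — zero rotation at each built-in end:
  3.833 M_D + 1.917 M_E = 1571
  1.917 M_D + 3.833 M_E = 1301
Solving the pair gives M_D = 320.2 kN·m and M_E = 179.2 kN·m (hogging).

M_D = 320.2 kN·m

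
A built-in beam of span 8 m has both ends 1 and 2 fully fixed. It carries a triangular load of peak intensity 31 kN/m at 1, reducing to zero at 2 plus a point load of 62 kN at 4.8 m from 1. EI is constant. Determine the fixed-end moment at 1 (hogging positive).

Take the two fixed-end moments M_1, M_2 as redundants; the released structure is the simple span 12.
On the primary (simply-supported) span, the end slopes from the loading are:
  at 1: triangular load, peak 31: w₀L³/(45EI) = 352.7/EI
  at 2: triangular load, peak 31: 7w₀L³/(360EI) = 308.6/EI
  at 1: point load 62 at a = 4.8: Pab(L + b)/(6LEI) = 222.2/EI
  at 2: point load 62 at a = 4.8: Pab(L + a)/(6LEI) = 254/EI
  θ_10 = 574.9/EI,  θ_20 = 562.6/EI
Flexibility coefficients: a unit moment at one end gives L/(3EI) there and L/(6EI) at the far end, so f₁₁ = f₂₂ = 2.667/EI and f₁₂ = f₂₁ = 1.333/EI.
Compatibility — zero rotation at each built-in end:
  2.667 M_1 + 1.333 M_2 = 574.9
  1.333 M_1 + 2.667 M_2 = 562.6
Solving the pair gives M_1 = 146.8 kN·m and M_2 = 137.6 kN·m (hogging).

M_1 = 146.8 kN·m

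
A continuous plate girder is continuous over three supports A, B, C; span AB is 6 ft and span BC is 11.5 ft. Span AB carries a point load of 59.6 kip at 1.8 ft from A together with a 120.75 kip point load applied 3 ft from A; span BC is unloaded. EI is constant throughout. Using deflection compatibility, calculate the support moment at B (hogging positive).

M_B = 63.31 kip·ft

Insert a hinge at B; M_B is the redundant, and each span becomes simply supported.
Rotations at B on the released spans (each span's end-slope, ×1/EI):
  span AB: point load 59.6 at a = 1.8: Pab(L + a)/(6LEI) = 97.62/EI
  span AB: point load 120.75 at a = 3: Pab(L + a)/(6LEI) = 271.7/EI
  relative rotation θ_0 = (369.3 + 0)/EI = 369.3/EI
A unit hogging moment at B produces rotation L₁/(3EI) + L₂/(3EI) = 5.833/EI.
Slope continuity at B: θ_0 = M_B·5.833/EI, so M_B = 369.3/5.833 = 63.31 kip·ft (hogging).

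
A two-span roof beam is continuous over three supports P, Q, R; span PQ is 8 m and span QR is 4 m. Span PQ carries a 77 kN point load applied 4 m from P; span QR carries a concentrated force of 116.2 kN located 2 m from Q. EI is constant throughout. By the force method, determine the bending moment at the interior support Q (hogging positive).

Release continuity at Q by inserting a hinge; the redundant is the internal moment M_Q. The primary structure is two simply-supported spans PQ and QR.
Discontinuity in slope at Q on the released structure — sum the simple-span end rotations:
  span PQ: point load 77 at a = 4: Pab(L + a)/(6LEI) = 308/EI
  span QR: point load 116.2 at a = 2: Pab(L + b)/(6LEI) = 116.2/EI
  relative rotation θ_0 = (308 + 116.2)/EI = 424.2/EI
A unit hogging moment at Q produces rotation L₁/(3EI) + L₂/(3EI) = 4/EI.
Compatibility: M_Q·(L₁+L₂)/(3EI) = θ_0, giving M_Q = 106 kN·m (hogging).

M_Q = 106 kN·m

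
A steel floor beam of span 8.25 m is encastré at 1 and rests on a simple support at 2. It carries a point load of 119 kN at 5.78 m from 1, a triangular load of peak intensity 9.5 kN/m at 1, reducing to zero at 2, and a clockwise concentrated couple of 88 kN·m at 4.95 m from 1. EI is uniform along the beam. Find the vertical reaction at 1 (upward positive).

Take the reaction at 2 as the redundant and release it; the primary structure is a cantilever fixed at 1.
Deflection at 2 on the released cantilever, summing each load's contribution:
  point load 119 at a = 5.78: Pa²(3L − a)/(6EI) = 12570/EI
  triangular load, peak 9.5 at the fixed end: w₀L⁴/(30EI) = 1467/EI
  clockwise couple 88 at a = 4.95: M₀a(2L − a)/(2EI) = 2516/EI
  δ_0 = 16552/EI
Flexibility coefficient — unit upward force at 2: δ_{22} = L³/(3EI) = 187.2/EI.
The prop prevents deflection at 2: R_2 = δ_0/δ_{22} = 16552/187.2 = 88.43 kN.
Vertical equilibrium: R_1 = ΣP − R_2 = 158.2 − 88.43 = 69.76 kN.

R_1 = 69.76 kN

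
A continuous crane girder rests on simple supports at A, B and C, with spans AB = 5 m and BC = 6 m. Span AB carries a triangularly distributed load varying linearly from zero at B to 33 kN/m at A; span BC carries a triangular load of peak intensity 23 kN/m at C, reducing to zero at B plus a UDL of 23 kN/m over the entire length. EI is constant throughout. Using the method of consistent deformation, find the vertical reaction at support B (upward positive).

Take M_B as the redundant. Released structure: two simple spans AB and BC with a hinge at B.
Rotations at B on the released spans (each span's end-slope, ×1/EI):
  span AB: triangular load, peak 33: 7w₀L³/(360EI) = 80.21/EI
  span BC: triangular load, peak 23: 7w₀L³/(360EI) = 96.6/EI
  span BC: UDL 23: wL³/(24EI) = 207/EI
  relative rotation θ_0 = (80.21 + 303.6)/EI = 383.8/EI
A unit hogging moment at B produces rotation L₁/(3EI) + L₂/(3EI) = 3.667/EI.
Slope continuity at B: θ_0 = M_B·3.667/EI, so M_B = 383.8/3.667 = 104.7 kN·m (hogging).
Span AB, ΣM about A with M_B applied at B: R_B^{AB}·5 = 137.5 + 104.7, so R_B^{AB} = 48.44 kN and R_A = 82.5 − 48.44 = 34.06 kN.
Span BC, ΣM about C: R_B^{BC}·6 = 552 + 104.7, so R_B^{BC} = 109.4 kN and R_C = 207 − 109.4 = 97.55 kN.
R_B = 48.44 + 109.4 = 157.9 kN.

R_B = 157.9 kN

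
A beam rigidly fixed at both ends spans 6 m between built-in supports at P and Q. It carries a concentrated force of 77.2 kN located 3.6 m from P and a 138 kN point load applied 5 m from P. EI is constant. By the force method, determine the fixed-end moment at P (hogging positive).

Take the two fixed-end moments M_P, M_Q as redundants; the released structure is the simple span PQ.
On the primary (simply-supported) span, the end slopes from the loading are:
  at P: point load 77.2 at a = 3.6: Pab(L + b)/(6LEI) = 155.6/EI
  at Q: point load 77.2 at a = 3.6: Pab(L + a)/(6LEI) = 177.9/EI
  at P: point load 138 at a = 5: Pab(L + b)/(6LEI) = 134.2/EI
  at Q: point load 138 at a = 5: Pab(L + a)/(6LEI) = 210.8/EI
  θ_P0 = 289.8/EI,  θ_Q0 = 388.7/EI
Flexibility coefficients: a unit moment at one end gives L/(3EI) there and L/(6EI) at the far end, so f₁₁ = f₂₂ = 2/EI and f₁₂ = f₂₁ = 1/EI.
Compatibility — zero rotation at each built-in end:
  2 M_P + 1 M_Q = 289.8
  1 M_P + 2 M_Q = 388.7
Solving the pair gives M_P = 63.63 kN·m and M_Q = 162.5 kN·m (hogging).

M_P = 63.63 kN·m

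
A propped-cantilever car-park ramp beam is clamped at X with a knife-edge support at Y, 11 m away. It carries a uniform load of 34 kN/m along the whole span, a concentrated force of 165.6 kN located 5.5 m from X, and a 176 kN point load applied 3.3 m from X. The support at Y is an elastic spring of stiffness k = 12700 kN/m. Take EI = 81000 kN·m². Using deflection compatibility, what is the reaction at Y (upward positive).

Remove the prop at Y; the released (primary) structure is a cantilever built in at X.
Downward deflection at the released point Y due to the loads:
  UDL 34: wL⁴/(8EI) = 62224/EI
  point load 165.6 at a = 5.5: Pa²(3L − a)/(6EI) = 22960/EI
  point load 176 at a = 3.3: Pa²(3L − a)/(6EI) = 9487/EI
  δ_0 = 94671/EI
Flexibility coefficient — unit upward force at Y: δ_{YY} = L³/(3EI) = 443.7/EI.
With EI = 81000 kN·m²: δ_0 = 1.1688 m and δ_{YY} = 0.005477 m/kN.
Compatibility — the spring shortens by R_Y/k under the reaction it provides: δ_0 − R_Y·δ_{YY} = R_Y/k. With 1/k = 0.000079 m/kN, R_Y = δ_0 / (δ_{YY} + 1/k) = 1.1688 / (0.005477 + 0.000079) = 210.4 kN.

R_Y = 210.4 kN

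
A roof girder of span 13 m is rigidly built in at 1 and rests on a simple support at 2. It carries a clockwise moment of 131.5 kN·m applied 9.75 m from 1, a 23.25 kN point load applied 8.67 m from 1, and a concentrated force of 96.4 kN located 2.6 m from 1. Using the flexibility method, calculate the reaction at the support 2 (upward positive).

R_2 = 31.69 kN

Take the reaction at 2 as the redundant and release it; the primary structure is a cantilever fixed at 1.
Free-end deflection of the primary structure under the applied loading (downward +):
  clockwise couple 131.5 at a = 9.75: M₀a(2L − a)/(2EI) = 10417/EI
  point load 23.25 at a = 8.67: Pa²(3L − a)/(6EI) = 8835/EI
  point load 96.4 at a = 2.6: Pa²(3L − a)/(6EI) = 3953/EI
  δ_0 = 23205/EI
Tip deflection under a unit load at 2: L³/(3EI) = 732.3/EI.
Compatibility at 2: δ_0 − R_2·δ_{22} = 0, so R_2 = 23205/732.3 = 31.69 kN.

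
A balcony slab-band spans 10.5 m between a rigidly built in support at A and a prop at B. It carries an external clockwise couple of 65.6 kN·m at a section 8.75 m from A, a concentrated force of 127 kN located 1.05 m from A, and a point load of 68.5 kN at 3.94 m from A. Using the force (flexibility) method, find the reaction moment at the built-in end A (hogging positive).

M_A = 220.9 kN·m

Take the reaction at B as the redundant and release it; the primary structure is a cantilever fixed at A.
Primary-structure tip deflection at B by superposition:
  clockwise couple 65.6 at a = 8.75: M₀a(2L − a)/(2EI) = 3516/EI
  point load 127 at a = 1.05: Pa²(3L − a)/(6EI) = 710.6/EI
  point load 68.5 at a = 3.94: Pa²(3L − a)/(6EI) = 4884/EI
  δ_0 = 9111/EI
Tip deflection under a unit load at B: L³/(3EI) = 385.9/EI.
The prop prevents deflection at B: R_B = δ_0/δ_{BB} = 9111/385.9 = 23.61 kN.
Moment equilibrium about A: M_A = Σ(load moments about A) − R_B·L = 468.8 − 23.61×10.5 = 220.9 kN·m.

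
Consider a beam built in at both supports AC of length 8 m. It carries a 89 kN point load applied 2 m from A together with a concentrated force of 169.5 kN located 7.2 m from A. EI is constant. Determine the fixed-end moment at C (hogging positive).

Take the two fixed-end moments M_A, M_C as redundants; the released structure is the simple span AC.
End rotations of the released simple span under the applied load (×1/EI):
  at A: point load 89 at a = 2: Pab(L + b)/(6LEI) = 311.5/EI
  at C: point load 89 at a = 2: Pab(L + a)/(6LEI) = 222.5/EI
  at A: point load 169.5 at a = 7.2: Pab(L + b)/(6LEI) = 179/EI
  at C: point load 169.5 at a = 7.2: Pab(L + a)/(6LEI) = 309.2/EI
  θ_A0 = 490.5/EI,  θ_C0 = 531.7/EI
Flexibility coefficients: a unit moment at one end gives L/(3EI) there and L/(6EI) at the far end, so f₁₁ = f₂₂ = 2.667/EI and f₁₂ = f₂₁ = 1.333/EI.
Compatibility — zero rotation at each built-in end:
  2.667 M_A + 1.333 M_C = 490.5
  1.333 M_A + 2.667 M_C = 531.7
Solving the pair gives M_A = 112.3 kN·m and M_C = 143.2 kN·m (hogging).

M_C = 143.2 kN·m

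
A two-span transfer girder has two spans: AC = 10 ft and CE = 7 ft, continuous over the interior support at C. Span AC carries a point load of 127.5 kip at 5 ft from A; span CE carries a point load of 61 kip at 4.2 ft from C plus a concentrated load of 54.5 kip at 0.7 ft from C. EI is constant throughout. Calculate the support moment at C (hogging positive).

M_C = 183.6 kip·ft

Insert a hinge at C; M_C is the redundant, and each span becomes simply supported.
Rotations at C on the released spans (each span's end-slope, ×1/EI):
  span AC: point load 127.5 at a = 5: Pab(L + a)/(6LEI) = 796.9/EI
  span CE: point load 61 at a = 4.2: Pab(L + b)/(6LEI) = 167.4/EI
  span CE: point load 54.5 at a = 0.7: Pab(L + b)/(6LEI) = 76.11/EI
  relative rotation θ_0 = (796.9 + 243.5)/EI = 1040/EI
A unit hogging moment at C produces rotation L₁/(3EI) + L₂/(3EI) = 5.667/EI.
Compatibility: M_C·(L₁+L₂)/(3EI) = θ_0, giving M_C = 183.6 kip·ft (hogging).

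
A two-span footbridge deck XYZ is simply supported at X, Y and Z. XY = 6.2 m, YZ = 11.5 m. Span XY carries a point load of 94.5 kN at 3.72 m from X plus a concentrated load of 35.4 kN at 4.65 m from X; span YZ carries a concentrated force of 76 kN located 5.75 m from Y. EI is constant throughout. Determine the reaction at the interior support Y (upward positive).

Insert a hinge at Y; M_Y is the redundant, and each span becomes simply supported.
End slopes at the hinge Y, treating each span as simply supported:
  span XY: point load 94.5 at a = 3.72: Pab(L + a)/(6LEI) = 232.5/EI
  span XY: point load 35.4 at a = 4.65: Pab(L + a)/(6LEI) = 74.42/EI
  span YZ: point load 76 at a = 5.75: Pab(L + b)/(6LEI) = 628.2/EI
  relative rotation θ_0 = (306.9 + 628.2)/EI = 935.1/EI
A unit hogging moment at Y produces rotation L₁/(3EI) + L₂/(3EI) = 5.9/EI.
Compatibility: M_Y·(L₁+L₂)/(3EI) = θ_0, giving M_Y = 158.5 kN·m (hogging).
Span XY, ΣM about X with M_Y applied at Y: R_Y^{XY}·6.2 = 516.1 + 158.5, so R_Y^{XY} = 108.8 kN and R_X = 129.9 − 108.8 = 21.09 kN.
Span YZ, ΣM about Z: R_Y^{YZ}·11.5 = 437 + 158.5, so R_Y^{YZ} = 51.78 kN and R_Z = 76 − 51.78 = 24.22 kN.
R_Y = 108.8 + 51.78 = 160.6 kN.

R_Y = 160.6 kN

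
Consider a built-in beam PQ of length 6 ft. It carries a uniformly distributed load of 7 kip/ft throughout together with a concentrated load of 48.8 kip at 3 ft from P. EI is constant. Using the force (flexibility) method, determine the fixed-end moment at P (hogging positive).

Take the two fixed-end moments M_P, M_Q as redundants; the released structure is the simple span PQ.
On the primary (simply-supported) span, the end slopes from the loading are:
  at P: UDL 7: wL³/(24EI) = 63/EI
  at Q: UDL 7: wL³/(24EI) = 63/EI
  at P: point load 48.8 at a = 3: Pab(L + b)/(6LEI) = 109.8/EI
  at Q: point load 48.8 at a = 3: Pab(L + a)/(6LEI) = 109.8/EI
  θ_P0 = 172.8/EI,  θ_Q0 = 172.8/EI
Flexibility coefficients: a unit moment at one end gives L/(3EI) there and L/(6EI) at the far end, so f₁₁ = f₂₂ = 2/EI and f₁₂ = f₂₁ = 1/EI.
Compatibility — zero rotation at each built-in end:
  2 M_P + 1 M_Q = 172.8
  1 M_P + 2 M_Q = 172.8
Solving the pair gives M_P = 57.6 kip·ft and M_Q = 57.6 kip·ft (hogging).

M_P = 57.6 kip·ft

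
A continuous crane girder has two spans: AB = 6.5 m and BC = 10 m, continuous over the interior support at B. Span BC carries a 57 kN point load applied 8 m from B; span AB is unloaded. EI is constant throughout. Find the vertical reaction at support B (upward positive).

R_B = 19.82 kN

Release continuity at B by inserting a hinge; the redundant is the internal moment M_B. The primary structure is two simply-supported spans AB and BC.
Discontinuity in slope at B on the released structure — sum the simple-span end rotations:
  span BC: point load 57 at a = 8: Pab(L + b)/(6LEI) = 182.4/EI
  relative rotation θ_0 = (0 + 182.4)/EI = 182.4/EI
A unit hogging moment at B produces rotation L₁/(3EI) + L₂/(3EI) = 5.5/EI.
Slope continuity at B: θ_0 = M_B·5.5/EI, so M_B = 182.4/5.5 = 33.16 kN·m (hogging).
Span AB, ΣM about A with M_B applied at B: R_B^{AB}·6.5 = 0 + 33.16, so R_B^{AB} = 5.102 kN and R_A = 0 − 5.102 = -5.102 kN.
Span BC, ΣM about C: R_B^{BC}·10 = 114 + 33.16, so R_B^{BC} = 14.72 kN and R_C = 57 − 14.72 = 42.28 kN.
R_B = 5.102 + 14.72 = 19.82 kN.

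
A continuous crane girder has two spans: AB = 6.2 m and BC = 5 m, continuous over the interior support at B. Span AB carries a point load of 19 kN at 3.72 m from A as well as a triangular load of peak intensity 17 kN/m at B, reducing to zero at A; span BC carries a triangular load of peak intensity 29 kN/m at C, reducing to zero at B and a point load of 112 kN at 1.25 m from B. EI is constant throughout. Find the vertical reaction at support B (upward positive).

R_B = 189.6 kN

Take M_B as the redundant. Released structure: two simple spans AB and BC with a hinge at B.
End slopes at the hinge B, treating each span as simply supported:
  span AB: point load 19 at a = 3.72: Pab(L + a)/(6LEI) = 46.74/EI
  span AB: triangular load, peak 17: w₀L³/(45EI) = 90.04/EI
  span BC: triangular load, peak 29: 7w₀L³/(360EI) = 70.49/EI
  span BC: point load 112 at a = 1.25: Pab(L + b)/(6LEI) = 153.1/EI
  relative rotation θ_0 = (136.8 + 223.6)/EI = 360.4/EI
A unit hogging moment at B produces rotation L₁/(3EI) + L₂/(3EI) = 3.733/EI.
Compatibility: M_B·(L₁+L₂)/(3EI) = θ_0, giving M_B = 96.53 kN·m (hogging).
Span AB, ΣM about A with M_B applied at B: R_B^{AB}·6.2 = 288.5 + 96.53, so R_B^{AB} = 62.1 kN and R_A = 71.7 − 62.1 = 9.597 kN.
Span BC, ΣM about C: R_B^{BC}·5 = 540.8 + 96.53, so R_B^{BC} = 127.5 kN and R_C = 184.5 − 127.5 = 57.03 kN.
R_B = 62.1 + 127.5 = 189.6 kN.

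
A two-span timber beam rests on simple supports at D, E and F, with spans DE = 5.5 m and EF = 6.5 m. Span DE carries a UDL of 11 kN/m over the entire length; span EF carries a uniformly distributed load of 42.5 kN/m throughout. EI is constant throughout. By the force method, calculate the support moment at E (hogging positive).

M_E = 140.6 kN·m

Release continuity at E by inserting a hinge; the redundant is the internal moment M_E. The primary structure is two simply-supported spans DE and EF.
End slopes at the hinge E, treating each span as simply supported:
  span DE: UDL 11: wL³/(24EI) = 76.26/EI
  span EF: UDL 42.5: wL³/(24EI) = 486.3/EI
  relative rotation θ_0 = (76.26 + 486.3)/EI = 562.6/EI
A unit hogging moment at E produces rotation L₁/(3EI) + L₂/(3EI) = 4/EI.
Compatibility: M_E·(L₁+L₂)/(3EI) = θ_0, giving M_E = 140.6 kN·m (hogging).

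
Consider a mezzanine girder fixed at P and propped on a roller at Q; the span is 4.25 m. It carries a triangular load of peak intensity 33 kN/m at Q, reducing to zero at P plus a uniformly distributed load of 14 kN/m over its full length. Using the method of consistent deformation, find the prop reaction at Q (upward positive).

R_Q = 60.88 kN

Release the roller at Q. Primary structure: cantilever fixed at P.
Free-end deflection of the primary structure under the applied loading (downward +):
  triangular load, peak 33 at the free end: 11w₀L⁴/(120EI) = 986.9/EI
  UDL 14: wL⁴/(8EI) = 570.9/EI
  δ_0 = 1558/EI
Tip deflection under a unit load at Q: L³/(3EI) = 25.59/EI.
Compatibility at Q: δ_0 − R_Q·δ_{QQ} = 0, so R_Q = 1558/25.59 = 60.88 kN.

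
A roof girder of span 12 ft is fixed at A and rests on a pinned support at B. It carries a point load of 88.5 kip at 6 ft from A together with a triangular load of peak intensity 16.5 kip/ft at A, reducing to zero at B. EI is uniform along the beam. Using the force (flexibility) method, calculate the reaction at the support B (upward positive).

Take the reaction at B as the redundant and release it; the primary structure is a cantilever fixed at A.
Deflection at B on the released cantilever, summing each load's contribution:
  point load 88.5 at a = 6: Pa²(3L − a)/(6EI) = 15930/EI
  triangular load, peak 16.5 at the fixed end: w₀L⁴/(30EI) = 11405/EI
  δ_0 = 27335/EI
Flexibility coefficient — unit upward force at B: δ_{BB} = L³/(3EI) = 576/EI.
The prop prevents deflection at B: R_B = δ_0/δ_{BB} = 27335/576 = 47.46 kip.

R_B = 47.46 kip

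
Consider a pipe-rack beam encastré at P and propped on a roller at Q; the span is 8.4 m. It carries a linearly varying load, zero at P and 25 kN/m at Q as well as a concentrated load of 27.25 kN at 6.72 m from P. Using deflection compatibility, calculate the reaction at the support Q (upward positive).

R_Q = 76.93 kN

Take the reaction at Q as the redundant and release it; the primary structure is a cantilever fixed at P.
Deflection at Q on the released cantilever, summing each load's contribution:
  triangular load, peak 25 at the free end: 11w₀L⁴/(120EI) = 11410/EI
  point load 27.25 at a = 6.72: Pa²(3L − a)/(6EI) = 3790/EI
  δ_0 = 15200/EI
Flexibility coefficient — unit upward force at Q: δ_{QQ} = L³/(3EI) = 197.6/EI.
Compatibility at Q: δ_0 − R_Q·δ_{QQ} = 0, so R_Q = 15200/197.6 = 76.93 kN.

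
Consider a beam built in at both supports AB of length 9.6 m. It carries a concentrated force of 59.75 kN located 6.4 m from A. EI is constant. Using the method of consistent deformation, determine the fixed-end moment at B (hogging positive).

M_B = 84.98 kN·m

Release both end moments; the primary structure is a simply-supported span AB with redundants M_A and M_B.
Simple-span end rotations at A and B under the given loads:
  at A: point load 59.75 at a = 6.4: Pab(L + b)/(6LEI) = 271.9/EI
  at B: point load 59.75 at a = 6.4: Pab(L + a)/(6LEI) = 339.9/EI
  θ_A0 = 271.9/EI,  θ_B0 = 339.9/EI
Flexibility coefficients: a unit moment at one end gives L/(3EI) there and L/(6EI) at the far end, so f₁₁ = f₂₂ = 3.2/EI and f₁₂ = f₂₁ = 1.6/EI.
Compatibility — zero rotation at each built-in end:
  3.2 M_A + 1.6 M_B = 271.9
  1.6 M_A + 3.2 M_B = 339.9
Solving the pair gives M_A = 42.49 kN·m and M_B = 84.98 kN·m (hogging).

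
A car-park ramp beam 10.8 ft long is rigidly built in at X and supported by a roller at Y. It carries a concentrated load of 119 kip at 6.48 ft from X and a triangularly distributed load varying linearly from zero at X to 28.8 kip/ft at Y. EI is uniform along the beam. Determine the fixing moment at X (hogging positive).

M_X = 411.9 kip·ft

Remove the prop at Y; the released (primary) structure is a cantilever built in at X.
Free-end deflection of the primary structure under the applied loading (downward +):
  point load 119 at a = 6.48: Pa²(3L − a)/(6EI) = 21586/EI
  triangular load, peak 28.8 at the free end: 11w₀L⁴/(120EI) = 35917/EI
  δ_0 = 57503/EI
Tip deflection under a unit load at Y: L³/(3EI) = 419.9/EI.
The prop prevents deflection at Y: R_Y = δ_0/δ_{YY} = 57503/419.9 = 136.9 kip.
Moment equilibrium about X: M_X = Σ(load moments about X) − R_Y·L = 1891 − 136.9×10.8 = 411.9 kip·ft.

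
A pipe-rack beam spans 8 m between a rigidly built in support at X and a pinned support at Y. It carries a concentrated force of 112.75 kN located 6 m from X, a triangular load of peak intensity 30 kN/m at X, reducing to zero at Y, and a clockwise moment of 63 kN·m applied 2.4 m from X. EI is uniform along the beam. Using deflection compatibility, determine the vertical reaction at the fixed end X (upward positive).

R_X = 131.4 kN

Take the reaction at Y as the redundant and release it; the primary structure is a cantilever fixed at X.
Downward deflection at the released point Y due to the loads:
  point load 112.75 at a = 6: Pa²(3L − a)/(6EI) = 12177/EI
  triangular load, peak 30 at the fixed end: w₀L⁴/(30EI) = 4096/EI
  clockwise couple 63 at a = 2.4: M₀a(2L − a)/(2EI) = 1028/EI
  δ_0 = 17301/EI
Flexibility coefficient — unit upward force at Y: δ_{YY} = L³/(3EI) = 170.7/EI.
Compatibility at Y: δ_0 − R_Y·δ_{YY} = 0, so R_Y = 17301/170.7 = 101.4 kN.
Vertical equilibrium: R_X = ΣP − R_Y = 232.8 − 101.4 = 131.4 kN.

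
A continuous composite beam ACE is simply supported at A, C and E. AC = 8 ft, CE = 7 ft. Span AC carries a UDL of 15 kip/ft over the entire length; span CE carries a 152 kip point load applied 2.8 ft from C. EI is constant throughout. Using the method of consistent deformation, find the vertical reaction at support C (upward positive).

Insert a hinge at C; M_C is the redundant, and each span becomes simply supported.
End slopes at the hinge C, treating each span as simply supported:
  span AC: UDL 15: wL³/(24EI) = 320/EI
  span CE: point load 152 at a = 2.8: Pab(L + b)/(6LEI) = 476.7/EI
  relative rotation θ_0 = (320 + 476.7)/EI = 796.7/EI
A unit hogging moment at C produces rotation L₁/(3EI) + L₂/(3EI) = 5/EI.
Slope continuity at C: θ_0 = M_C·5/EI, so M_C = 796.7/5 = 159.3 kip·ft (hogging).
Span AC, ΣM about A with M_C applied at C: R_C^{AC}·8 = 480 + 159.3, so R_C^{AC} = 79.92 kip and R_A = 120 − 79.92 = 40.08 kip.
Span CE, ΣM about E: R_C^{CE}·7 = 638.4 + 159.3, so R_C^{CE} = 114 kip and R_E = 152 − 114 = 38.04 kip.
R_C = 79.92 + 114 = 193.9 kip.

R_C = 193.9 kip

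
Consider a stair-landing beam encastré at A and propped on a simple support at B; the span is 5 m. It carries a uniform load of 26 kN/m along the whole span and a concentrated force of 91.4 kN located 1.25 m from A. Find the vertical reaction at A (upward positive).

R_A = 164.8 kN

Release the roller at B. Primary structure: cantilever fixed at A.
Downward deflection at the released point B due to the loads:
  UDL 26: wL⁴/(8EI) = 2031/EI
  point load 91.4 at a = 1.25: Pa²(3L − a)/(6EI) = 327.3/EI
  δ_0 = 2359/EI
Flexibility coefficient — unit upward force at B: δ_{BB} = L³/(3EI) = 41.67/EI.
Compatibility at B: δ_0 − R_B·δ_{BB} = 0, so R_B = 2359/41.67 = 56.6 kN.
Vertical equilibrium: R_A = ΣP − R_B = 221.4 − 56.6 = 164.8 kN.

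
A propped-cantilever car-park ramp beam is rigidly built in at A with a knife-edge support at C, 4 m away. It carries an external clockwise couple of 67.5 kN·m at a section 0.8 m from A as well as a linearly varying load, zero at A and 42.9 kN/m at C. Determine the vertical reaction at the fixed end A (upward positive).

R_A = 29.5 kN

Choose R_C as the redundant. The primary structure is the cantilever fixed at A.
Primary-structure tip deflection at C by superposition:
  clockwise couple 67.5 at a = 0.8: M₀a(2L − a)/(2EI) = 194.4/EI
  triangular load, peak 42.9 at the free end: 11w₀L⁴/(120EI) = 1007/EI
  δ_0 = 1201/EI
Flexibility coefficient — unit upward force at C: δ_{CC} = L³/(3EI) = 21.33/EI.
Compatibility at C: δ_0 − R_C·δ_{CC} = 0, so R_C = 1201/21.33 = 56.3 kN.
Vertical equilibrium: R_A = ΣP − R_C = 85.8 − 56.3 = 29.5 kN.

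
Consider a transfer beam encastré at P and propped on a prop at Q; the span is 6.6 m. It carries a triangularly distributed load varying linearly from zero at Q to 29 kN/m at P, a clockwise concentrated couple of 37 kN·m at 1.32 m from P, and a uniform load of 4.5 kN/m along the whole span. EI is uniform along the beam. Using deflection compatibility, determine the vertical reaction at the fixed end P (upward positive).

R_P = 92.1 kN

Take the reaction at Q as the redundant and release it; the primary structure is a cantilever fixed at P.
Downward deflection at the released point Q due to the loads:
  triangular load, peak 29 at the fixed end: w₀L⁴/(30EI) = 1834/EI
  clockwise couple 37 at a = 1.32: M₀a(2L − a)/(2EI) = 290.1/EI
  UDL 4.5: wL⁴/(8EI) = 1067/EI
  δ_0 = 3192/EI
Flexibility coefficient — unit upward force at Q: δ_{QQ} = L³/(3EI) = 95.83/EI.
The prop prevents deflection at Q: R_Q = δ_0/δ_{QQ} = 3192/95.83 = 33.3 kN.
Vertical equilibrium: R_P = ΣP − R_Q = 125.4 − 33.3 = 92.1 kN.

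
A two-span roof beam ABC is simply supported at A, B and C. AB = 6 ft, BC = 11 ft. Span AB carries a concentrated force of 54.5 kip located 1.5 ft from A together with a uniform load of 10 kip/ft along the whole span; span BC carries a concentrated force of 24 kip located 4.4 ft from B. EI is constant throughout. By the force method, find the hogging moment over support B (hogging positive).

M_B = 62.21 kip·ft

Insert a hinge at B; M_B is the redundant, and each span becomes simply supported.
End slopes at the hinge B, treating each span as simply supported:
  span AB: point load 54.5 at a = 1.5: Pab(L + a)/(6LEI) = 76.64/EI
  span AB: UDL 10: wL³/(24EI) = 90/EI
  span BC: point load 24 at a = 4.4: Pab(L + b)/(6LEI) = 185.9/EI
  relative rotation θ_0 = (166.6 + 185.9)/EI = 352.5/EI
A unit hogging moment at B produces rotation L₁/(3EI) + L₂/(3EI) = 5.667/EI.
Slope continuity at B: θ_0 = M_B·5.667/EI, so M_B = 352.5/5.667 = 62.21 kip·ft (hogging).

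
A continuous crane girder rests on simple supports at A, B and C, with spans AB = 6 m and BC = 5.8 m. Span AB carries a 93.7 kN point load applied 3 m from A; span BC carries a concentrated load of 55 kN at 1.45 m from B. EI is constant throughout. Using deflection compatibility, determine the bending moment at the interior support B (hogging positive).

M_B = 79.32 kN·m

Release continuity at B by inserting a hinge; the redundant is the internal moment M_B. The primary structure is two simply-supported spans AB and BC.
Rotations at B on the released spans (each span's end-slope, ×1/EI):
  span AB: point load 93.7 at a = 3: Pab(L + a)/(6LEI) = 210.8/EI
  span BC: point load 55 at a = 1.45: Pab(L + b)/(6LEI) = 101.2/EI
  relative rotation θ_0 = (210.8 + 101.2)/EI = 312/EI
A unit hogging moment at B produces rotation L₁/(3EI) + L₂/(3EI) = 3.933/EI.
Compatibility: M_B·(L₁+L₂)/(3EI) = θ_0, giving M_B = 79.32 kN·m (hogging).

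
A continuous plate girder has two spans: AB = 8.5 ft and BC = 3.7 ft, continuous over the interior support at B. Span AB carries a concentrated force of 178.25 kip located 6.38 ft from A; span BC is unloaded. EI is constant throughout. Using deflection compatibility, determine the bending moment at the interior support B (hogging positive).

Insert a hinge at B; M_B is the redundant, and each span becomes simply supported.
Rotations at B on the released spans (each span's end-slope, ×1/EI):
  span AB: point load 178.25 at a = 6.38: Pab(L + a)/(6LEI) = 703.4/EI
  relative rotation θ_0 = (703.4 + 0)/EI = 703.4/EI
A unit hogging moment at B produces rotation L₁/(3EI) + L₂/(3EI) = 4.067/EI.
Slope continuity at B: θ_0 = M_B·4.067/EI, so M_B = 703.4/4.067 = 173 kip·ft (hogging).

M_B = 173 kip·ft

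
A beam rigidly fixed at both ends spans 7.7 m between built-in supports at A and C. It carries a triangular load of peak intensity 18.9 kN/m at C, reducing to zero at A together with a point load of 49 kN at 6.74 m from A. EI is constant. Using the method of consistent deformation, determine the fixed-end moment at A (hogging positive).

M_A = 42.49 kN·m

Take the two fixed-end moments M_A, M_C as redundants; the released structure is the simple span AC.
On the primary (simply-supported) span, the end slopes from the loading are:
  at A: triangular load, peak 18.9: 7w₀L³/(360EI) = 167.8/EI
  at C: triangular load, peak 18.9: w₀L³/(45EI) = 191.7/EI
  at A: point load 49 at a = 6.74: Pab(L + b)/(6LEI) = 59.43/EI
  at C: point load 49 at a = 6.74: Pab(L + a)/(6LEI) = 99.1/EI
  θ_A0 = 227.2/EI,  θ_C0 = 290.8/EI
Flexibility coefficients: a unit moment at one end gives L/(3EI) there and L/(6EI) at the far end, so f₁₁ = f₂₂ = 2.567/EI and f₁₂ = f₂₁ = 1.283/EI.
Compatibility — zero rotation at each built-in end:
  2.567 M_A + 1.283 M_C = 227.2
  1.283 M_A + 2.567 M_C = 290.8
Solving the pair gives M_A = 42.49 kN·m and M_C = 92.07 kN·m (hogging).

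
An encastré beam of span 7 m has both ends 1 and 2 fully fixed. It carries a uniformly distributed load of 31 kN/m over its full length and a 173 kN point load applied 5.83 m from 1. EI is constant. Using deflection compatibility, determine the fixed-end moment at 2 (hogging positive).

Release both end moments; the primary structure is a simply-supported span 12 with redundants M_1 and M_2.
Simple-span end rotations at 1 and 2 under the given loads:
  at 1: UDL 31: wL³/(24EI) = 443/EI
  at 2: UDL 31: wL³/(24EI) = 443/EI
  at 1: point load 173 at a = 5.83: Pab(L + b)/(6LEI) = 229.5/EI
  at 2: point load 173 at a = 5.83: Pab(L + a)/(6LEI) = 360.5/EI
  θ_10 = 672.6/EI,  θ_20 = 803.5/EI
Flexibility coefficients: a unit moment at one end gives L/(3EI) there and L/(6EI) at the far end, so f₁₁ = f₂₂ = 2.333/EI and f₁₂ = f₂₁ = 1.167/EI.
Compatibility — zero rotation at each built-in end:
  2.333 M_1 + 1.167 M_2 = 672.6
  1.167 M_1 + 2.333 M_2 = 803.5
Solving the pair gives M_1 = 154.8 kN·m and M_2 = 267 kN·m (hogging).

M_2 = 267 kN·m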